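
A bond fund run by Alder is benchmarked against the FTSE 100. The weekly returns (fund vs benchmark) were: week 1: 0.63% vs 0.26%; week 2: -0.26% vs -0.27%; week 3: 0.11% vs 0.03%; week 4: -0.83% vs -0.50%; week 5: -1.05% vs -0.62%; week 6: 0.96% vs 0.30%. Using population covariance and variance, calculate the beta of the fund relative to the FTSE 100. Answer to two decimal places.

2.02

r̄p = -0.0733%,  r̄m = -0.1333%
Cov = Σ(rp − r̄p)(rm − r̄m) / 6 = 0.2554
Var(rm) = Σ(rm − r̄m)² / 6 = 0.1265
β = Cov / Var = 0.2554 / 0.1265 = 2.0190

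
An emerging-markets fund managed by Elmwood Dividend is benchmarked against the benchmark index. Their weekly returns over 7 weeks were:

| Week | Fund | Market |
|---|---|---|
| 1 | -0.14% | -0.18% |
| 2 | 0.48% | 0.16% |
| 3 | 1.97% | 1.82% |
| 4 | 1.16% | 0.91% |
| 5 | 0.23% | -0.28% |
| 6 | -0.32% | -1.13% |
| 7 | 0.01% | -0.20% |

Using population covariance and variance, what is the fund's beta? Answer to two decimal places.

0.83

r̄p = 0.4843%,  r̄m = 0.1571%
Cov = Σ(rp − r̄p)(rm − r̄m) / 7 = 0.6436
Var(rm) = Σ(rm − r̄m)² / 7 = 0.7744
β = Cov / Var = 0.6436 / 0.7744 = 0.8311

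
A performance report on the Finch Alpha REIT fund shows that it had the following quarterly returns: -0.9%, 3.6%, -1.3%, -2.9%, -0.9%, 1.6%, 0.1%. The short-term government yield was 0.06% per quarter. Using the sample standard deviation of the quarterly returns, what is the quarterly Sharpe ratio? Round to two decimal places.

-0.08

r̄ = (-0.9 + 3.6 − 1.3 − 2.9 − 0.9 + 1.6 + 0.1) / 7 = -0.1000%
Sample σ = √[Σ(r − r̄)² / 6] = √[27.1800 / 6] = √4.5300 = 2.1284%
Sharpe = (r̄ − rf) / σ = (-0.1000 − 0.06) / 2.1284 = -0.1600 / 2.1284 = -0.0752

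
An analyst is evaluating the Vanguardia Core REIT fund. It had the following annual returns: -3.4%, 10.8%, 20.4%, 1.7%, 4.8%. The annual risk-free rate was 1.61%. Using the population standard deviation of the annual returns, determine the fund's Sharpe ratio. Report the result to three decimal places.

Mean return r̄ = 34.30 / 5 = 6.8600%
Σ(r − r̄)² = 334.9920; population σ = √(334.9920/5) = 8.1853%
Sharpe = (r̄ − rf) / σ = (6.8600 − 1.61) / 8.1853 = 5.2500 / 8.1853 = 0.6414

0.641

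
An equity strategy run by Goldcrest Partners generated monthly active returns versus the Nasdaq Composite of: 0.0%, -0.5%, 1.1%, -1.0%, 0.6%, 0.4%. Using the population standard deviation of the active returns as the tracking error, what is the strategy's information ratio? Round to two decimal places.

r̄ = (0 − 0.5 + 1.1 − 1 + 0.6 + 0.4) / 6 = 0.1000%
Σ(r − r̄)² = (0 − 0.1000)² + (-0.5 − 0.1000)² + … = 2.9200
σ = √[2.9200 / 6] = 0.6976%
IR = r̄ / tracking error = 0.1000 / 0.6976 = 0.1433

0.14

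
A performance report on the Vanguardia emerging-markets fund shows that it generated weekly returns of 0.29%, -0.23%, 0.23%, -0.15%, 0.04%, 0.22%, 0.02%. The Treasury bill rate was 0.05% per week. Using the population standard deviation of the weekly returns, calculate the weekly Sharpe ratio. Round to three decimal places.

0.054

μ = (0.29 − 0.23 + 0.23 − 0.15 + 0.04 + 0.22 + 0.02) / 7 = 0.0600%
Σ(r − μ)² = (0.29 − 0.0600)² + (-0.23 − 0.0600)² + (0.23 − 0.0600)² + … = 0.2376
population σ = √(0.2376 / 7) = √0.0339 = 0.1841%
Sharpe = (μ − rf) / σ = (0.0600 − 0.05) / 0.1841 = 0.0100 / 0.1841 = 0.0543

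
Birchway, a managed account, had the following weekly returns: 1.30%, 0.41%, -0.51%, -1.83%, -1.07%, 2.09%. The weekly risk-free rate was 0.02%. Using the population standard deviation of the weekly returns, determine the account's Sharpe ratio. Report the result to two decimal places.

r̄ = (1.3 + 0.41 − 0.51 − 1.83 − 1.07 + 2.09) / 6 = 0.0650%
Σ(r − r̄)² = 10.9548; population σ = √(10.9548/6) = 1.3512%
Sharpe = (r̄ − rf) / σ = (0.0650 − 0.02) / 1.3512 = 0.0450 / 1.3512 = 0.0333

0.03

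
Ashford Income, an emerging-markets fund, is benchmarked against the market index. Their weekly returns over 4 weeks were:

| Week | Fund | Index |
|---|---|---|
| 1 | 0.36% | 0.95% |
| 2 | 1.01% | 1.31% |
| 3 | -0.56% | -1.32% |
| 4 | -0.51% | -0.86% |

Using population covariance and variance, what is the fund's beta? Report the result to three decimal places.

r̄p = 0.0750%,  r̄m = 0.0200%
Cov = Σ(rp − r̄p)(rm − r̄m) / 4 = 0.7092
Var(rm) = Σ(rm − r̄m)² / 4 = 1.2748
β = Cov / Var = 0.7092 / 1.2748 = 0.5563

0.556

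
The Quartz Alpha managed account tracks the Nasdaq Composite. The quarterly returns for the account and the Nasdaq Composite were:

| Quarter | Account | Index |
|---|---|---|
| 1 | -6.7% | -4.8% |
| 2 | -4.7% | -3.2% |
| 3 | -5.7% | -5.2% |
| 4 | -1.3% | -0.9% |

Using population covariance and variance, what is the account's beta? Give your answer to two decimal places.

r̄p = -4.6000%,  r̄m = -3.5250%
Cov = Σ(rp − r̄p)(rm − r̄m) / 4 = 3.2875
Var(rm) = Σ(rm − r̄m)² / 4 = 2.8569
β = Cov / Var = 3.2875 / 2.8569 = 1.1507

1.15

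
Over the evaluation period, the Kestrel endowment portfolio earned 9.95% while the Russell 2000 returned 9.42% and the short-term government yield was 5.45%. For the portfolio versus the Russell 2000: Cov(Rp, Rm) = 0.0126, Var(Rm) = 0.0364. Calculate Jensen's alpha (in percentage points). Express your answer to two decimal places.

3.13

β = Cov / Var = 0.0126 / 0.0364 = 0.3462
E[R] = Rf + β(Rm − Rf) = 5.45% + 0.3462 × (9.42% − 5.45%) = 6.8244%
α = Rp − E[R] = 9.95% − 6.8244% = 3.1256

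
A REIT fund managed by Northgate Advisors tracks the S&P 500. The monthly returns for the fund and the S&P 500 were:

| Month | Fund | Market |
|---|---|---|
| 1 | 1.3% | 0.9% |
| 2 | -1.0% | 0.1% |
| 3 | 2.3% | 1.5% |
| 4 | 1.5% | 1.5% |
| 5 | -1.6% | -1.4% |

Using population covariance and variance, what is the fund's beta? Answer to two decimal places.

1.30

r̄p = 0.5000%,  r̄m = 0.5200%
Cov = Σ(rp − r̄p)(rm − r̄m) / 5 = 1.5420
Var(rm) = Σ(rm − r̄m)² / 5 = 1.1856
β = Cov / Var = 1.5420 / 1.1856 = 1.3006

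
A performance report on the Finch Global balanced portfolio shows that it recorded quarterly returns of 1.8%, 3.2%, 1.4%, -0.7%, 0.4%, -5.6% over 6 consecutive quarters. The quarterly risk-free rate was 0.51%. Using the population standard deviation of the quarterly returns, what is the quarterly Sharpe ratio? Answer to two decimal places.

r̄ = (1.8 + 3.2 + 1.4 − 0.7 + 0.4 − 5.6) / 6 = 0.50 / 6 = 0.0833%
Population σ = √[Σ(r − r̄)² / 6] = √[47.4083 / 6] = √7.9014 = 2.8109%
Sharpe = (r̄ − rf) / σ = (0.0833 − 0.51) / 2.8109 = -0.4267 / 2.8109 = -0.1518

-0.15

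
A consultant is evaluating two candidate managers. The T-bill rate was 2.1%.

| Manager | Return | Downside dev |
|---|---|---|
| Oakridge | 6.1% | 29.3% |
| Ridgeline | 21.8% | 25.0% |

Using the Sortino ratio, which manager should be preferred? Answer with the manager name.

Oakridge: Sortino ratio = (6.1% − 2.1%) / 29.3% = 0.137
Ridgeline: Sortino ratio = (21.8% − 2.1%) / 25.0% = 0.788
Highest: Ridgeline (0.788).

Ridgeline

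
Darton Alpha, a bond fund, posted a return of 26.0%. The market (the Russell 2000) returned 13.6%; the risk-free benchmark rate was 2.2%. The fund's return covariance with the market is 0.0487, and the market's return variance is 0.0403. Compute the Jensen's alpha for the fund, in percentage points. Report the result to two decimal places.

10.02

β = Cov / Var = 0.0487 / 0.0403 = 1.2084
E[R] = Rf + β(Rm − Rf) = 2.2% + 1.2084 × (13.6% − 2.2%) = 15.9758%
α = Rp − E[R] = 26.0% − 15.9758% = 10.0242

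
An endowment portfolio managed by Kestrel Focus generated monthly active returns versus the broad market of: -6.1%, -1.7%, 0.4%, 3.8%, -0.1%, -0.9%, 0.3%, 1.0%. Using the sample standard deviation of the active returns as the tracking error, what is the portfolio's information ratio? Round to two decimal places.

Mean return r̄ = -3.30 / 8 = -0.4125%
Σ(r − r̄)² = (-6.1 − (-0.4125))² + (-1.7 − (-0.4125))² + … = 55.2488
sample σ = √(55.2488 / 7) = √7.8927 = 2.8094%
IR = r̄ / tracking error = -0.4125 / 2.8094 = -0.1468

-0.15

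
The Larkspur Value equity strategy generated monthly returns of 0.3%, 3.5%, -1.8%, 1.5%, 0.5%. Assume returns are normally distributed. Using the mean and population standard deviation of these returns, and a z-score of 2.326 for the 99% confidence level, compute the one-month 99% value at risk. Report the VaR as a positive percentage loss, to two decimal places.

3.21

r̄ = (0.3 + 3.5 − 1.8 + 1.5 + 0.5) / 5 = 0.8000%
Σ(r − r̄)² = 14.8800; population σ = √(14.8800/5) = 1.7251%
VaR = −(r̄ − z·σ) = −(0.8000 − 2.326 × 1.7251) = −(-3.2126) = 3.2126%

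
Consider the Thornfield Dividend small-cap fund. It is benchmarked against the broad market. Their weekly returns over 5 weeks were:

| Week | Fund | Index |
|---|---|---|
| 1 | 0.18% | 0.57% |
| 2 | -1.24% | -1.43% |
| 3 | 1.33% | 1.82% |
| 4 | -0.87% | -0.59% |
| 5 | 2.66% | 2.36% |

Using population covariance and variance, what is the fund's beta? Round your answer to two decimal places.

0.99

r̄p = 0.4120%,  r̄m = 0.5460%
Cov = Σ(rp − r̄p)(rm − r̄m) / 5 = 1.9925
Var(rm) = Σ(rm − r̄m)² / 5 = 2.0219
β = Cov / Var = 1.9925 / 2.0219 = 0.9855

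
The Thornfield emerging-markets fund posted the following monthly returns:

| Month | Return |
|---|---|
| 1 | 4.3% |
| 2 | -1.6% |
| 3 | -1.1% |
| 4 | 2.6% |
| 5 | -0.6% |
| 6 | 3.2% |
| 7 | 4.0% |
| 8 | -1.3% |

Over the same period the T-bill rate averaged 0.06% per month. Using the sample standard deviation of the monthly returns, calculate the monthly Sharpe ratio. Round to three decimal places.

Mean return μ = 9.50 / 8 = 1.1875%
Σ(r − μ)² = (4.3 − 1.1875)² + (-1.6 − 1.1875)² + … = 46.0288
sample σ = √(46.0288 / 7) = √6.5755 = 2.5643%
Sharpe = (μ − rf) / σ = (1.1875 − 0.06) / 2.5643 = 1.1275 / 2.5643 = 0.4397

0.440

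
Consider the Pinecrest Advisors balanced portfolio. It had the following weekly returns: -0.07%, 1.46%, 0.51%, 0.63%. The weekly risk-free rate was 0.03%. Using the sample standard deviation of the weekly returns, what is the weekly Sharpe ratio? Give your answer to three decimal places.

Mean return r̄ = 2.530 / 4 = 0.6325%
Sample std dev = √[1.1933 / 3] = 0.6307%
Sharpe = (r̄ − rf) / σ = (0.6325 − 0.03) / 0.6307 = 0.6025 / 0.6307 = 0.9553

0.955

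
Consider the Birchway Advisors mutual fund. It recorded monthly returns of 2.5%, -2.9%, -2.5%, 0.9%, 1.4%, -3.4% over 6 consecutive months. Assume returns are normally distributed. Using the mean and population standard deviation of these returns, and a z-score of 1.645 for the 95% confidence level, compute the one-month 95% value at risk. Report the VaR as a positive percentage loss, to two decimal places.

4.50

Mean return μ = -4.00 / 6 = -0.6667%
Σ(r − μ)² = 32.5733; population σ = √(32.5733/6) = 2.3300%
VaR = −(μ − z·σ) = −(-0.6667 − 1.645 × 2.3300) = −(-4.4996) = 4.4996%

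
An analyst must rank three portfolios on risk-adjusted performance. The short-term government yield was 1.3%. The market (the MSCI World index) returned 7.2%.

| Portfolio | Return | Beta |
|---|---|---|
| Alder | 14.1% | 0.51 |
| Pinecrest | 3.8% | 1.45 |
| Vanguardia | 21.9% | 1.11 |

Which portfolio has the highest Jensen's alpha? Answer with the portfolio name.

Alder: α = 14.1% − [1.3% + 0.51 × (7.2% − 1.3%)] = 9.791
Pinecrest: α = 3.8% − [1.3% + 1.45 × (7.2% − 1.3%)] = -6.055
Vanguardia: α = 21.9% − [1.3% + 1.11 × (7.2% − 1.3%)] = 14.051
Highest: Vanguardia (14.051).

Vanguardia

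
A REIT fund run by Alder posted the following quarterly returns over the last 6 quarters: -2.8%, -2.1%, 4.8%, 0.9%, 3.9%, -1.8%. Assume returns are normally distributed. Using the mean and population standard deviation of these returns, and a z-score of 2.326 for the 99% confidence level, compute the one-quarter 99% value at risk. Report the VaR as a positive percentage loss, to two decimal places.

6.44

μ = (-2.8 − 2.1 + 4.8 + 0.9 + 3.9 − 1.8) / 6 = 2.90 / 6 = 0.4833%
Σ(r − μ)² = (-2.8 − 0.4833)² + (-2.1 − 0.4833)² + (4.8 − 0.4833)² + … = 53.1483
σ = √[53.1483 / 6] = 2.9762%
VaR = −(μ − z·σ) = −(0.4833 − 2.326 × 2.9762) = −(-6.4393) = 6.4393%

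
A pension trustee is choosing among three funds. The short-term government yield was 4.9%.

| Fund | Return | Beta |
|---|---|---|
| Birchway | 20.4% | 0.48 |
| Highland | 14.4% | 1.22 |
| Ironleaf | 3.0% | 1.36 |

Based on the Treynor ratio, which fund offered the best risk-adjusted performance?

Birchway: Treynor = (20.4% − 4.9%) / 0.48 = 32.292
Highland: Treynor = (14.4% − 4.9%) / 1.22 = 7.787
Ironleaf: Treynor = (3.0% − 4.9%) / 1.36 = -1.397
Highest: Birchway (32.292).

Birchway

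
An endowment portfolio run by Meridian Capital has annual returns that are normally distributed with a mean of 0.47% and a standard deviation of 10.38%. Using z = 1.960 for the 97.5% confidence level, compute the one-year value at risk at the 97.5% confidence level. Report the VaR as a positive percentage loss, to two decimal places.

VaR (as % loss) = −(μ − z·σ) = −(0.47% − 1.960 × 10.38%) = −(-19.8748%) = 19.8748%

19.87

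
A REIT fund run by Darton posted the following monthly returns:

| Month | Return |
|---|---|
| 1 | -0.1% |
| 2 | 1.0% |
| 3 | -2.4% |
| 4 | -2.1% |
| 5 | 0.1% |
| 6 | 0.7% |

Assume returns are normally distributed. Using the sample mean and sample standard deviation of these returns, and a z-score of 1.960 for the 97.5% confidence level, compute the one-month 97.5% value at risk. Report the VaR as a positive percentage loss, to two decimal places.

3.29

Mean return r̄ = -2.80 / 6 = -0.4667%
Sample std dev = √[10.3733 / 5] = 1.4404%
VaR = −(r̄ − z·σ) = −(-0.4667 − 1.960 × 1.4404) = −(-3.2899) = 3.2899%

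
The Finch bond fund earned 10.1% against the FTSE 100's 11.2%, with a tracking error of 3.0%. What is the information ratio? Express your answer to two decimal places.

IR = (Rp − Rb) / TE = (10.1% − 11.2%) / 3.0% = -1.10% / 3.0% = -0.3667

-0.37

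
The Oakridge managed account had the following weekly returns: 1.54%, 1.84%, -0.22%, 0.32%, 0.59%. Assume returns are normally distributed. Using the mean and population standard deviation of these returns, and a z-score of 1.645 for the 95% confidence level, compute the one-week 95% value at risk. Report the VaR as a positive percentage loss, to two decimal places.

0.45

Mean return μ = 4.070 / 5 = 0.8140%
Population std dev = √[2.9431 / 5] = 0.7672%
VaR = −(μ − z·σ) = −(0.8140 − 1.645 × 0.7672) = −(-0.4480) = 0.4480%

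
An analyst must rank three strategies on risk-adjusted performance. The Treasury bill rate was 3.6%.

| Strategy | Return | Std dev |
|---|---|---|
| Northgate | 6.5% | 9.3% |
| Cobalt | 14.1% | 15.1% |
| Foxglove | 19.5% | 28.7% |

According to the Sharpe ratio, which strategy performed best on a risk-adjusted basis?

Northgate: Sharpe ratio = (6.5% − 3.6%) / 9.3% = 0.312
Cobalt: Sharpe ratio = (14.1% − 3.6%) / 15.1% = 0.695
Foxglove: Sharpe ratio = (19.5% − 3.6%) / 28.7% = 0.554
Highest: Cobalt (0.695).

Cobalt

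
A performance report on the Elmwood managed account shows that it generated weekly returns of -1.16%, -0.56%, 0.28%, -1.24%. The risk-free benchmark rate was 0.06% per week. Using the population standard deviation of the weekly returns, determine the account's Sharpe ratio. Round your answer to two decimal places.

μ = (-1.16 − 0.56 + 0.28 − 1.24) / 4 = -2.680 / 4 = -0.6700%
Σ(r − μ)² = (-1.16 − (-0.6700))² + (-0.56 − (-0.6700))² + (0.28 − (-0.6700))² + … = 1.4796
σ = √[1.4796 / 4] = 0.6082%
Sharpe = (μ − rf) / σ = (-0.6700 − 0.06) / 0.6082 = -0.7300 / 0.6082 = -1.2003

-1.20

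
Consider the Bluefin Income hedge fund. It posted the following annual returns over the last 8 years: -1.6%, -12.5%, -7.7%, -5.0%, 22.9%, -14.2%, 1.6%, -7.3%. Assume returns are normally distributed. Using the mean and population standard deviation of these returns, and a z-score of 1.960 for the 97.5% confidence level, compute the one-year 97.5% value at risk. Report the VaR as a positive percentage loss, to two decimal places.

μ = (-1.6 − 12.5 − 7.7 − 5 + 22.9 − 14.2 + 1.6 − 7.3) / 8 = -2.9750%
Σ(r − μ)² = (-1.6 − (-2.9750))² + (-12.5 − (-2.9750))² + … = 954.1950
σ = √[954.1950 / 8] = 10.9213%
VaR = −(μ − z·σ) = −(-2.9750 − 1.960 × 10.9213) = −(-24.3807) = 24.3807%

24.38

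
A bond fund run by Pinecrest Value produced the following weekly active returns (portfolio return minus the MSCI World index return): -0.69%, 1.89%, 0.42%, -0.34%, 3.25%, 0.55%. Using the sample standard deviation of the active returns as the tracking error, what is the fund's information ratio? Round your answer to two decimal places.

Mean return μ = 5.080 / 6 = 0.8467%
Σ(r − μ)² = (-0.69 − 0.8467)² + (1.89 − 0.8467)² + … = 10.9041
sample σ = √(10.9041 / 5) = √2.1808 = 1.4768%
IR = μ / tracking error = 0.8467 / 1.4768 = 0.5733

0.57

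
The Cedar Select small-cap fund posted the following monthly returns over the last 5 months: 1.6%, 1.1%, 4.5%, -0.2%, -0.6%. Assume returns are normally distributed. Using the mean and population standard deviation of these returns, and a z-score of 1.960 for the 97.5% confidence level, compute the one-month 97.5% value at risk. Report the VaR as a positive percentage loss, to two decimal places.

μ = (1.6 + 1.1 + 4.5 − 0.2 − 0.6) / 5 = 1.2800%
Population σ = √[Σ(r − μ)² / 5] = √[16.2280 / 5] = √3.2456 = 1.8016%
VaR = −(μ − z·σ) = −(1.2800 − 1.960 × 1.8016) = −(-2.2511) = 2.2511%

2.25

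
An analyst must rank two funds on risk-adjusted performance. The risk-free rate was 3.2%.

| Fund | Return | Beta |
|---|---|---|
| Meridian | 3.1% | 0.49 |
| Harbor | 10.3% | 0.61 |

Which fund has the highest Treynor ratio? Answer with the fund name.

Harbor

Meridian: Treynor = (3.1% − 3.2%) / 0.49 = -0.204
Harbor: Treynor = (10.3% − 3.2%) / 0.61 = 11.639
Highest: Harbor (11.639).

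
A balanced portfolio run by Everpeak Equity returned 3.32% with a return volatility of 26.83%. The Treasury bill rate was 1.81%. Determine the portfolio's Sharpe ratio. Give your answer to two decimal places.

Sharpe = (Rp − Rf) / σp = (3.32% − 1.81%) / 26.83% = 1.51% / 26.83% = 0.0563

0.06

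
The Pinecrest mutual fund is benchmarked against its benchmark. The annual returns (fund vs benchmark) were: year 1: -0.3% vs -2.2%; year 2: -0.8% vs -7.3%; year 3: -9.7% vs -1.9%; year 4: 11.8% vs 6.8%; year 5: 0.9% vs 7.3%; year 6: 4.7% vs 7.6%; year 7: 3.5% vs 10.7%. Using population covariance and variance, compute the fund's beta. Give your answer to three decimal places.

r̄p = 1.4429%,  r̄m = 3.0000%
Cov = Σ(rp − r̄p)(rm − r̄m) / 7 = 22.0871
Var(rm) = Σ(rm − r̄m)² / 7 = 38.6457
β = Cov / Var = 22.0871 / 38.6457 = 0.5715

0.572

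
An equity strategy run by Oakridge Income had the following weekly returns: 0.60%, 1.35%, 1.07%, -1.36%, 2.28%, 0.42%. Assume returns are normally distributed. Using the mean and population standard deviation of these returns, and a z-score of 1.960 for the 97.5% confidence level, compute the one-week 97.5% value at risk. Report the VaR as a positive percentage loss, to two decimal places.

1.45

μ = (0.6 + 1.35 + 1.07 − 1.36 + 2.28 + 0.42) / 6 = 4.360 / 6 = 0.7267%
Σ(r − μ)² = (0.6 − 0.7267)² + (1.35 − 0.7267)² + (1.07 − 0.7267)² + … = 7.3835
population σ = √(7.3835 / 6) = √1.2306 = 1.1093%
VaR = −(μ − z·σ) = −(0.7267 − 1.960 × 1.1093) = −(-1.4475) = 1.4475%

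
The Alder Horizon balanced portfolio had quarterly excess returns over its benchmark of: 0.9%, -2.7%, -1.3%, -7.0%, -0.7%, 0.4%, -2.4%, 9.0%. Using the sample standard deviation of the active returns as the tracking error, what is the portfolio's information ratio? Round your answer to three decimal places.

r̄ = (0.9 − 2.7 − 1.3 − 7 − 0.7 + 0.4 − 2.4 + 9) / 8 = -3.80 / 8 = -0.4750%
Sample σ = √[Σ(r − r̄)² / 7] = √[144.3950 / 7] = √20.6279 = 4.5418%
IR = r̄ / tracking error = -0.4750 / 4.5418 = -0.1046

-0.105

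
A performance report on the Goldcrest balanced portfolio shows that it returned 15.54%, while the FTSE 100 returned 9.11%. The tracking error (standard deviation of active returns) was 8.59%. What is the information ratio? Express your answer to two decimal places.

IR = (Rp − Rb) / TE = (15.54% − 9.11%) / 8.59% = 6.43% / 8.59% = 0.7485

0.75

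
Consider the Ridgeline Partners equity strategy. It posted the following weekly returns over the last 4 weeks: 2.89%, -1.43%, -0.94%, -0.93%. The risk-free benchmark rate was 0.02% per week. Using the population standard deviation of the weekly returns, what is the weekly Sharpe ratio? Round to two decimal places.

r̄ = (2.89 − 1.43 − 0.94 − 0.93) / 4 = -0.1025%
Σ(r − r̄)² = (2.89 − (-0.1025))² + (-1.43 − (-0.1025))² + … = 12.1035
population σ = √(12.1035 / 4) = √3.0259 = 1.7395%
Sharpe = (r̄ − rf) / σ = (-0.1025 − 0.02) / 1.7395 = -0.1225 / 1.7395 = -0.0704

-0.07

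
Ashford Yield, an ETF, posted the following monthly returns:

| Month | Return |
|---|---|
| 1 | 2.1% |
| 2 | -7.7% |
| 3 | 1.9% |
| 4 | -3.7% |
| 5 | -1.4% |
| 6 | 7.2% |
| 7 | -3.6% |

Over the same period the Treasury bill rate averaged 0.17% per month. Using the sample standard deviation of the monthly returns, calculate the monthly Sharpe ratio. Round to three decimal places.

-0.186

Mean return μ = -5.20 / 7 = -0.7429%
Sample std dev = √[143.8971 / 6] = 4.8972%
Sharpe = (μ − rf) / σ = (-0.7429 − 0.17) / 4.8972 = -0.9129 / 4.8972 = -0.1864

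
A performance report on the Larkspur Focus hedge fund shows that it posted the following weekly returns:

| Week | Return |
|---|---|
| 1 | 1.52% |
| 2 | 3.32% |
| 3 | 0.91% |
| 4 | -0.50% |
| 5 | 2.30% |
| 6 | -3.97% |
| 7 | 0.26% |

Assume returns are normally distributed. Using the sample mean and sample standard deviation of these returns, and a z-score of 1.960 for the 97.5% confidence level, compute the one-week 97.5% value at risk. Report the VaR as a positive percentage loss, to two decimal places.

4.08

r̄ = (1.52 + 3.32 + 0.91 − 0.5 + 2.3 − 3.97 + 0.26) / 7 = 3.840 / 7 = 0.5486%
Σ(r − r̄)² = 33.4229; sample σ = √(33.4229/6) = 2.3602%
VaR = −(r̄ − z·σ) = −(0.5486 − 1.960 × 2.3602) = −(-4.0774) = 4.0774%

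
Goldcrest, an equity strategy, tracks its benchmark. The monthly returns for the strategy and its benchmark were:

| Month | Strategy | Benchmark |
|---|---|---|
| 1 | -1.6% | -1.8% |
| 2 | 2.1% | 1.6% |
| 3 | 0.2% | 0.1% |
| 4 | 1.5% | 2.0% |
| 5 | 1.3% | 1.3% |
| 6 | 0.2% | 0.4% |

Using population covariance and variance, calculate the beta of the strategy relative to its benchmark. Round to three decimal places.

r̄p = 0.6167%,  r̄m = 0.6000%
Cov = Σ(rp − r̄p)(rm − r̄m) / 6 = 1.4683
Var(rm) = Σ(rm − r̄m)² / 6 = 1.5833
β = Cov / Var = 1.4683 / 1.5833 = 0.9274

0.927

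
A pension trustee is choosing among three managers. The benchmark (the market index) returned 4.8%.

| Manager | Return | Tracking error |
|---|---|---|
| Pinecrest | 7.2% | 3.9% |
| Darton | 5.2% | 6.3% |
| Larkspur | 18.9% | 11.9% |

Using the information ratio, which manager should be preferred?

Larkspur

Pinecrest: IR = (7.2% − 4.8%) / 3.9% = 0.615
Darton: IR = (5.2% − 4.8%) / 6.3% = 0.063
Larkspur: IR = (18.9% − 4.8%) / 11.9% = 1.185
Highest: Larkspur (1.185).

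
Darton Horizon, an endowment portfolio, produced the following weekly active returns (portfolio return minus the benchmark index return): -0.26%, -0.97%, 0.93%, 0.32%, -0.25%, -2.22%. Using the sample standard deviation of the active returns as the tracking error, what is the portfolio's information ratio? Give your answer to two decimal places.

Mean return r̄ = -2.450 / 6 = -0.4083%
Sample σ = √[Σ(r − r̄)² / 5] = √[5.9663 / 5] = √1.1933 = 1.0924%
IR = r̄ / tracking error = -0.4083 / 1.0924 = -0.3738

-0.37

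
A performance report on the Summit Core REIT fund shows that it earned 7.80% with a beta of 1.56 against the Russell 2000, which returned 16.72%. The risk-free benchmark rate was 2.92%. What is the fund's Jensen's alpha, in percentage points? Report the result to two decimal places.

-16.65

CAPM expected return = Rf + β(Rm − Rf) = 2.92% + 1.56 × (16.72% − 2.92%) = 2.92 + 1.56 × 13.80 = 24.4480%
Jensen's α = Rp − E[R] = 7.80% − 24.4480% = -16.6480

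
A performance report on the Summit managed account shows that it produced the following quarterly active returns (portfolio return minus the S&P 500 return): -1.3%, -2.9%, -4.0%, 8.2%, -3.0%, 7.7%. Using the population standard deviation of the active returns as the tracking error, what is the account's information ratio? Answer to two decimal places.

r̄ = (-1.3 − 2.9 − 4 + 8.2 − 3 + 7.7) / 6 = 4.70 / 6 = 0.7833%
Population σ = √[Σ(r − r̄)² / 6] = √[157.9483 / 6] = √26.3247 = 5.1308%
IR = r̄ / tracking error = 0.7833 / 5.1308 = 0.1527

0.15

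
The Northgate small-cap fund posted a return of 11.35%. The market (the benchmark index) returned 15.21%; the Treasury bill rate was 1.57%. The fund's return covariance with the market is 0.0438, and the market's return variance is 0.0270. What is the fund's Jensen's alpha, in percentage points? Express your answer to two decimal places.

β = Cov / Var = 0.0438 / 0.0270 = 1.6222
E[R] = Rf + β(Rm − Rf) = 1.57% + 1.6222 × (15.21% − 1.57%) = 23.6968%
α = Rp − E[R] = 11.35% − 23.6968% = -12.3468

-12.35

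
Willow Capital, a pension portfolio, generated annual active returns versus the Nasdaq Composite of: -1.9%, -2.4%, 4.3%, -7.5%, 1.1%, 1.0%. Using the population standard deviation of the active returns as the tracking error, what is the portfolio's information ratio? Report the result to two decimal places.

-0.24

r̄ = (-1.9 − 2.4 + 4.3 − 7.5 + 1.1 + 1) / 6 = -0.9000%
Σ(r − r̄)² = (-1.9 − (-0.9000))² + (-2.4 − (-0.9000))² + … = 81.4600
population σ = √(81.4600 / 6) = √13.5767 = 3.6847%
IR = r̄ / tracking error = -0.9000 / 3.6847 = -0.2443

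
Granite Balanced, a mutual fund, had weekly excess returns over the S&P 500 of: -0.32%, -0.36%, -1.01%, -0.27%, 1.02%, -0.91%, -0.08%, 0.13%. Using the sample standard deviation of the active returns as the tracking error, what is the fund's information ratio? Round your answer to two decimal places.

-0.36

r̄ = (-0.32 − 0.36 − 1.01 − 0.27 + 1.02 − 0.91 − 0.08 + 0.13) / 8 = -0.2250%
Σ(r − r̄)² = (-0.32 − (-0.2250))² + (-0.36 − (-0.2250))² + … = 2.8118
σ = √[2.8118 / 7] = 0.6338%
IR = r̄ / tracking error = -0.2250 / 0.6338 = -0.3550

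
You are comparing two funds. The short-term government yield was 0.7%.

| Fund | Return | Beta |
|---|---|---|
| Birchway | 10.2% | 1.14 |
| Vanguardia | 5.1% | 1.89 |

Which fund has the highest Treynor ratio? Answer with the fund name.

Birchway

Birchway: Treynor = (10.2% − 0.7%) / 1.14 = 8.333
Vanguardia: Treynor = (5.1% − 0.7%) / 1.89 = 2.328
Highest: Birchway (8.333).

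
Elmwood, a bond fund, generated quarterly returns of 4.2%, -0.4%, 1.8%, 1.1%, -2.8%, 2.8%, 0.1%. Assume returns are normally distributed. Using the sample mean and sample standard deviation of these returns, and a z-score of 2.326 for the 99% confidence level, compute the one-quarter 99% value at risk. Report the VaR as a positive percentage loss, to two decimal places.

4.34

r̄ = (4.2 − 0.4 + 1.8 + 1.1 − 2.8 + 2.8 + 0.1) / 7 = 0.9714%
Σ(r − r̄)² = 31.3343; sample σ = √(31.3343/6) = 2.2853%
VaR = −(r̄ − z·σ) = −(0.9714 − 2.326 × 2.2853) = −(-4.3442) = 4.3442%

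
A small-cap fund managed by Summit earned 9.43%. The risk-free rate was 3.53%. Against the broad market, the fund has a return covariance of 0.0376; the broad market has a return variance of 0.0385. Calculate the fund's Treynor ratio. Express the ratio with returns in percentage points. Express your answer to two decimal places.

6.04

β = Cov / Var = 0.0376 / 0.0385 = 0.9766
Treynor = (Rp − Rf) / β = (9.43% − 3.53%) / 0.9766 = 5.90 / 0.9766 = 6.0414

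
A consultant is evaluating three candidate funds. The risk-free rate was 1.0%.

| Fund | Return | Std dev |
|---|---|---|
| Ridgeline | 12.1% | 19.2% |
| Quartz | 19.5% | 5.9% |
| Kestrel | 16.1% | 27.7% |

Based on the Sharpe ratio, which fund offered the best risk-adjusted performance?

Quartz

Ridgeline: Sharpe ratio = (12.1% − 1.0%) / 19.2% = 0.578
Quartz: Sharpe ratio = (19.5% − 1.0%) / 5.9% = 3.136
Kestrel: Sharpe ratio = (16.1% − 1.0%) / 27.7% = 0.545
Highest: Quartz (3.136).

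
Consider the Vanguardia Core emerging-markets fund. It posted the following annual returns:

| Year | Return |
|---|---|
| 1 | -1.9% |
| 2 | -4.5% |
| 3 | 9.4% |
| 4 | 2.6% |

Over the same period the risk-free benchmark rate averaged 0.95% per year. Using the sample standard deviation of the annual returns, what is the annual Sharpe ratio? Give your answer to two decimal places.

Mean return r̄ = 5.60 / 4 = 1.4000%
Σ(r − r̄)² = 111.1400; sample σ = √(111.1400/3) = 6.0866%
Sharpe = (r̄ − rf) / σ = (1.4000 − 0.95) / 6.0866 = 0.4500 / 6.0866 = 0.0739

0.07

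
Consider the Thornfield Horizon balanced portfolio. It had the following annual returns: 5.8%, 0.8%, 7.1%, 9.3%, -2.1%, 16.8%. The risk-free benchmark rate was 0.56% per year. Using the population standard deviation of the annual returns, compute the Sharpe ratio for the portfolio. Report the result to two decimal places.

0.94

Mean return μ = 37.70 / 6 = 6.2833%
Σ(r − μ)² = 220.9483; population σ = √(220.9483/6) = 6.0683%
Sharpe = (μ − rf) / σ = (6.2833 − 0.56) / 6.0683 = 5.7233 / 6.0683 = 0.9431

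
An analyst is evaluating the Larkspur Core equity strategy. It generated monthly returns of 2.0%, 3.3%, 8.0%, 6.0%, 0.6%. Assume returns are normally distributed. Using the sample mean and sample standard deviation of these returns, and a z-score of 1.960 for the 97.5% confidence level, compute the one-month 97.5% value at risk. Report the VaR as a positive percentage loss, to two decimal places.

1.90

μ = (2 + 3.3 + 8 + 6 + 0.6) / 5 = 3.9800%
Sample std dev = √[36.0480 / 4] = 3.0020%
VaR = −(μ − z·σ) = −(3.9800 − 1.960 × 3.0020) = −(-1.9039) = 1.9039%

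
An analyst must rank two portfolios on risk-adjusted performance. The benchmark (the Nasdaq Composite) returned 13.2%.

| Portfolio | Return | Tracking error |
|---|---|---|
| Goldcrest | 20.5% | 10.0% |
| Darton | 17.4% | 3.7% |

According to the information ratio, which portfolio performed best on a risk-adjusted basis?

Goldcrest: IR = (20.5% − 13.2%) / 10.0% = 0.730
Darton: IR = (17.4% − 13.2%) / 3.7% = 1.135
Highest: Darton (1.135).

Darton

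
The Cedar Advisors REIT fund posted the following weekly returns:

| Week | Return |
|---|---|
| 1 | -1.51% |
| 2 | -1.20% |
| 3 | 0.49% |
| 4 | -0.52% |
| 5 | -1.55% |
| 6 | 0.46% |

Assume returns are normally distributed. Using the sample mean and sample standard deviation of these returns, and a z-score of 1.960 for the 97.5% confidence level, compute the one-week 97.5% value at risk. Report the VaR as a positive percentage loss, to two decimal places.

2.48

Mean return r̄ = -3.830 / 6 = -0.6383%
Σ(r − r̄)² = 4.3999; sample σ = √(4.3999/5) = 0.9381%
VaR = −(r̄ − z·σ) = −(-0.6383 − 1.960 × 0.9381) = −(-2.4770) = 2.4770%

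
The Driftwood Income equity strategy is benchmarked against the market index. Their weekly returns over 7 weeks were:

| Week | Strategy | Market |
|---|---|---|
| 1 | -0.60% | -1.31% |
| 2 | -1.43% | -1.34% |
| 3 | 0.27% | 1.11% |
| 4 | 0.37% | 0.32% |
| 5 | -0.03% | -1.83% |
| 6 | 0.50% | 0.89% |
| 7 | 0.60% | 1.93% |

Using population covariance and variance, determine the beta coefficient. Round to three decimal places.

0.375

r̄p = -0.0457%,  r̄m = -0.0329%
Cov = Σ(rp − r̄p)(rm − r̄m) / 7 = 0.6811
Var(rm) = Σ(rm − r̄m)² / 7 = 1.8149
β = Cov / Var = 0.6811 / 1.8149 = 0.3753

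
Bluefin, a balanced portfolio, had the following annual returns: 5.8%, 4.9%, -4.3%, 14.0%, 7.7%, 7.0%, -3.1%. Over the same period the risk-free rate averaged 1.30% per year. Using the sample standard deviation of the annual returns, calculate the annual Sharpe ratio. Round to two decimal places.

r̄ = (5.8 + 4.9 − 4.3 + 14 + 7.7 + 7 − 3.1) / 7 = 4.5714%
Sample σ = √[Σ(r − r̄)² / 6] = √[243.7543 / 6] = √40.6257 = 6.3738%
Sharpe = (r̄ − rf) / σ = (4.5714 − 1.3) / 6.3738 = 3.2714 / 6.3738 = 0.5133

0.51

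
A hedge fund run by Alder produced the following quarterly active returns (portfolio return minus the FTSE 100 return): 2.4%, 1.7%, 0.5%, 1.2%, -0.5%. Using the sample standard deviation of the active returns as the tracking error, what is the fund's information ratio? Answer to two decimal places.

0.95

r̄ = (2.4 + 1.7 + 0.5 + 1.2 − 0.5) / 5 = 5.30 / 5 = 1.0600%
Sample std dev = √[4.9720 / 4] = 1.1149%
IR = r̄ / tracking error = 1.0600 / 1.1149 = 0.9508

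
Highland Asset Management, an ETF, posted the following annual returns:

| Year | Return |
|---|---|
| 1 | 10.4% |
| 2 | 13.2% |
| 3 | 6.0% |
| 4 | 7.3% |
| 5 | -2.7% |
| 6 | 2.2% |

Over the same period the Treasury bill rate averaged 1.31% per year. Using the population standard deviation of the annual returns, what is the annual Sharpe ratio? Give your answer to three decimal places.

Mean return r̄ = 36.40 / 6 = 6.0667%
Σ(r − r̄)² = (10.4 − 6.0667)² + (13.2 − 6.0667)² + (6 − 6.0667)² + … = 162.9933
σ = √[162.9933 / 6] = 5.2121%
Sharpe = (r̄ − rf) / σ = (6.0667 − 1.31) / 5.2121 = 4.7567 / 5.2121 = 0.9126

0.913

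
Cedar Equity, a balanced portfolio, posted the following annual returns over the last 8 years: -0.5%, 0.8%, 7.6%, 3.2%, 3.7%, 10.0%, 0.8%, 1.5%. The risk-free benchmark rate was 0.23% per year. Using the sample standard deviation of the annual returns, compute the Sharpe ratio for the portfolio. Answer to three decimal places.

Mean return r̄ = 27.10 / 8 = 3.3875%
Sample std dev = √[93.6688 / 7] = 3.6580%
Sharpe = (r̄ − rf) / σ = (3.3875 − 0.23) / 3.6580 = 3.1575 / 3.6580 = 0.8632

0.863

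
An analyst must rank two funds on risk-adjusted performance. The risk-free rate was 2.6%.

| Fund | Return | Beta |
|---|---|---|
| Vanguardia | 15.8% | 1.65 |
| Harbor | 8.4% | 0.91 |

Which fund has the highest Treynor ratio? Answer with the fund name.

Vanguardia

Vanguardia: Treynor = (15.8% − 2.6%) / 1.65 = 8.000
Harbor: Treynor = (8.4% − 2.6%) / 0.91 = 6.374
Highest: Vanguardia (8.000).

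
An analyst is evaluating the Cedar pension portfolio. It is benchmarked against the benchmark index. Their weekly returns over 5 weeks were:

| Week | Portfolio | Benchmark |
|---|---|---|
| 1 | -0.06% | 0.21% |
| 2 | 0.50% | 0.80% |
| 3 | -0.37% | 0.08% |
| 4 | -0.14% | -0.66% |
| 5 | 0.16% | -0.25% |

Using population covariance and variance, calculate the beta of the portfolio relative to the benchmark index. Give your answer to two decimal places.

r̄p = 0.0180%,  r̄m = 0.0360%
Cov = Σ(rp − r̄p)(rm − r̄m) / 5 = 0.0814
Var(rm) = Σ(rm − r̄m)² / 5 = 0.2364
β = Cov / Var = 0.0814 / 0.2364 = 0.3443

0.34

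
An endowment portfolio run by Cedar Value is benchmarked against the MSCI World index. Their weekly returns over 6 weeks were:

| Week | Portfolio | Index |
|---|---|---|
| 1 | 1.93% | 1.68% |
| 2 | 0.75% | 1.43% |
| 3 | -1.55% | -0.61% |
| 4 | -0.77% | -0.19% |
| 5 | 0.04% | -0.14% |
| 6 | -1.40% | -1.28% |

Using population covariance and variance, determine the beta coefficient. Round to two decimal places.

r̄p = -0.1667%,  r̄m = 0.1483%
Cov = Σ(rp − r̄p)(rm − r̄m) / 6 = 1.2236
Var(rm) = Σ(rm − r̄m)² / 6 = 1.1336
β = Cov / Var = 1.2236 / 1.1336 = 1.0794

1.08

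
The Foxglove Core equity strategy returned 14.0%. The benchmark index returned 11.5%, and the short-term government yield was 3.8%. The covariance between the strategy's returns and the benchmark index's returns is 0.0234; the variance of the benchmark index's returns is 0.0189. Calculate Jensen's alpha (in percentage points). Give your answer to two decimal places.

β = Cov / Var = 0.0234 / 0.0189 = 1.2381
E[R] = Rf + β(Rm − Rf) = 3.8% + 1.2381 × (11.5% − 3.8%) = 13.3334%
α = Rp − E[R] = 14.0% − 13.3334% = 0.6666

0.67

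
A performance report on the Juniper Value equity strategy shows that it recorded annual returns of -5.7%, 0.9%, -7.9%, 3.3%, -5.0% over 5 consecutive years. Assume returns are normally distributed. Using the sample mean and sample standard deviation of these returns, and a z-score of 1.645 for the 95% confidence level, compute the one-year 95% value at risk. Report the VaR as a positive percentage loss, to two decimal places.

Mean return r̄ = -14.40 / 5 = -2.8800%
Σ(r − r̄)² = (-5.7 − (-2.8800))² + (0.9 − (-2.8800))² + … = 90.1280
sample σ = √(90.1280 / 4) = √22.5320 = 4.7468%
VaR = −(r̄ − z·σ) = −(-2.8800 − 1.645 × 4.7468) = −(-10.6885) = 10.6885%

10.69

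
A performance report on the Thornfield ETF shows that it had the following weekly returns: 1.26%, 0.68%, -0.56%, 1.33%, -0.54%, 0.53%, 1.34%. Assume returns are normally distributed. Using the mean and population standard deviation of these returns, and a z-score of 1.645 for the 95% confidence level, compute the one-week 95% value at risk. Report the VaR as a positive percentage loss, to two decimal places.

r̄ = (1.26 + 0.68 − 0.56 + 1.33 − 0.54 + 0.53 + 1.34) / 7 = 0.5771%
Population std dev = √[4.1689 / 7] = 0.7717%
VaR = −(r̄ − z·σ) = −(0.5771 − 1.645 × 0.7717) = −(-0.6923) = 0.6923%

0.69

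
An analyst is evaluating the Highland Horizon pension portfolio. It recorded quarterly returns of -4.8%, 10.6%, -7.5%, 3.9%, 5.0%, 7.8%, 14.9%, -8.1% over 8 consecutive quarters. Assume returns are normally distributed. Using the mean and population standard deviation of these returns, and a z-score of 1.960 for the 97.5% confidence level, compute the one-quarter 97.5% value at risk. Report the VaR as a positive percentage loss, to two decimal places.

13.09

μ = (-4.8 + 10.6 − 7.5 + 3.9 + 5 + 7.8 + 14.9 − 8.1) / 8 = 2.7250%
Σ(r − μ)² = (-4.8 − 2.7250)² + (10.6 − 2.7250)² + (-7.5 − 2.7250)² + … = 520.9150
population σ = √(520.9150 / 8) = √65.1144 = 8.0693%
VaR = −(μ − z·σ) = −(2.7250 − 1.960 × 8.0693) = −(-13.0908) = 13.0908%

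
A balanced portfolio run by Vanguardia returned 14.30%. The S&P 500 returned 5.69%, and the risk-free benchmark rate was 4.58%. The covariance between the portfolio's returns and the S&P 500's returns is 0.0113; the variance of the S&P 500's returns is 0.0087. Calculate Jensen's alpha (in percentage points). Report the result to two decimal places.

β = Cov / Var = 0.0113 / 0.0087 = 1.2989
E[R] = Rf + β(Rm − Rf) = 4.58% + 1.2989 × (5.69% − 4.58%) = 6.0218%
α = Rp − E[R] = 14.30% − 6.0218% = 8.2782

8.28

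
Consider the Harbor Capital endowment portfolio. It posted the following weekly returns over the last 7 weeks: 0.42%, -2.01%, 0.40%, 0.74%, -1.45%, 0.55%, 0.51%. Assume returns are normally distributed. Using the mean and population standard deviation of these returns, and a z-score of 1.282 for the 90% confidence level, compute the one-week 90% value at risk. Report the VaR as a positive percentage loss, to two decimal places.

r̄ = (0.42 − 2.01 + 0.4 + 0.74 − 1.45 + 0.55 + 0.51) / 7 = -0.1200%
Σ(r − r̄)² = 7.4884; population σ = √(7.4884/7) = 1.0343%
VaR = −(r̄ − z·σ) = −(-0.1200 − 1.282 × 1.0343) = −(-1.4460) = 1.4460%

1.45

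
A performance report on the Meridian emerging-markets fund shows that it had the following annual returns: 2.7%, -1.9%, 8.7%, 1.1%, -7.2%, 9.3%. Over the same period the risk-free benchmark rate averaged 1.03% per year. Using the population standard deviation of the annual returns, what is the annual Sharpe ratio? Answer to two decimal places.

r̄ = (2.7 − 1.9 + 8.7 + 1.1 − 7.2 + 9.3) / 6 = 12.70 / 6 = 2.1167%
Σ(r − r̄)² = 199.2483; population σ = √(199.2483/6) = 5.7626%
Sharpe = (r̄ − rf) / σ = (2.1167 − 1.03) / 5.7626 = 1.0867 / 5.7626 = 0.1886

0.19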